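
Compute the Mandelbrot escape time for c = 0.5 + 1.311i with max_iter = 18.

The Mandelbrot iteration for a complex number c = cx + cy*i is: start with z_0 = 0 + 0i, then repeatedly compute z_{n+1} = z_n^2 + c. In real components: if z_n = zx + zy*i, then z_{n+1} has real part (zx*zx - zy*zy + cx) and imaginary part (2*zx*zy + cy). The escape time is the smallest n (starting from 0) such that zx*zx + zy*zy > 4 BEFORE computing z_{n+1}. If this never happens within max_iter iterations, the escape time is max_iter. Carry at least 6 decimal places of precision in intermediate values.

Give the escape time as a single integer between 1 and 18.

z_0 = 0 + 0i, c = 0.5000 + 1.3110i
Iter 1: z = 0.5000 + 1.3110i, |z|^2 = 1.9687
Iter 2: z = -0.9687 + 2.6220i, |z|^2 = 7.8133
Escaped at iteration 2

Answer: 2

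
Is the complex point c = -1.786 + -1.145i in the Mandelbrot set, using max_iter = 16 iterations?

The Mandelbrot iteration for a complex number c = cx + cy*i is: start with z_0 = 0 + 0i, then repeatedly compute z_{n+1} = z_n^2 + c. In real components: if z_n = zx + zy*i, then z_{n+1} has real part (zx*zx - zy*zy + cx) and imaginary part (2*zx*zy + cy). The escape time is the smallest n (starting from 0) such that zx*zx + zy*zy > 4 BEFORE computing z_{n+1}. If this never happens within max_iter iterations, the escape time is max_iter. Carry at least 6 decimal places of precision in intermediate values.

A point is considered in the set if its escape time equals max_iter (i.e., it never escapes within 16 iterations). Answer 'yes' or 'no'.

Answer: no

Derivation:
z_0 = 0 + 0i, c = -1.7860 + -1.1450i
Iter 1: z = -1.7860 + -1.1450i, |z|^2 = 4.5008
Escaped at iteration 1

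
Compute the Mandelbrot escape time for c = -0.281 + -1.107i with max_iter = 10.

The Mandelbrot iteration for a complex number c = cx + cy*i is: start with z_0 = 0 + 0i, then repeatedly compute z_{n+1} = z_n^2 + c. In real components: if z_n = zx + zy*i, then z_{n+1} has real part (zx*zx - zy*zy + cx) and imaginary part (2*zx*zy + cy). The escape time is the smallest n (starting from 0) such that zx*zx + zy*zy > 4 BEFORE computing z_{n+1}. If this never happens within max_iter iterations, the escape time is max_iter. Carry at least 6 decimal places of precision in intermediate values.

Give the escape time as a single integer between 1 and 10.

Answer: 5

Derivation:
z_0 = 0 + 0i, c = -0.2810 + -1.1070i
Iter 1: z = -0.2810 + -1.1070i, |z|^2 = 1.3044
Iter 2: z = -1.4275 + -0.4849i, |z|^2 = 2.2728
Iter 3: z = 1.5216 + 0.2773i, |z|^2 = 2.3922
Iter 4: z = 1.9575 + -0.2632i, |z|^2 = 3.9009
Iter 5: z = 3.4814 + -2.1373i, |z|^2 = 16.6881
Escaped at iteration 5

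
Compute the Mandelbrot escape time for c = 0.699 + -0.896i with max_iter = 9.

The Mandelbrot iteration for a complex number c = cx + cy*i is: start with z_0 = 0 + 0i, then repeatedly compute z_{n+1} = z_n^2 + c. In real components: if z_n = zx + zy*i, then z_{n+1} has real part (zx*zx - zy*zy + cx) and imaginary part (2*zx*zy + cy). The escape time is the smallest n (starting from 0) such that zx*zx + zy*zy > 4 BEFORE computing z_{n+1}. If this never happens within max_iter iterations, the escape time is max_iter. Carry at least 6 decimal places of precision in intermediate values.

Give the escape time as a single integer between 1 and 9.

z_0 = 0 + 0i, c = 0.6990 + -0.8960i
Iter 1: z = 0.6990 + -0.8960i, |z|^2 = 1.2914
Iter 2: z = 0.3848 + -2.1486i, |z|^2 = 4.7646
Escaped at iteration 2

Answer: 2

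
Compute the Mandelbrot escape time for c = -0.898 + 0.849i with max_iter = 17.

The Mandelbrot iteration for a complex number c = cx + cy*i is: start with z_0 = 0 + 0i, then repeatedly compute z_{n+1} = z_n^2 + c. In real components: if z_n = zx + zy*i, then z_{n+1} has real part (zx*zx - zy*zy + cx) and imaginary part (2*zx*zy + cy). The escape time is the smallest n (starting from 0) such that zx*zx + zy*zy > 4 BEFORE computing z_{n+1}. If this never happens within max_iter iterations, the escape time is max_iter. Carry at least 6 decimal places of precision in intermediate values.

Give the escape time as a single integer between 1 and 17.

z_0 = 0 + 0i, c = -0.8980 + 0.8490i
Iter 1: z = -0.8980 + 0.8490i, |z|^2 = 1.5272
Iter 2: z = -0.8124 + -0.6758i, |z|^2 = 1.1167
Iter 3: z = -0.6947 + 1.9470i, |z|^2 = 4.2736
Escaped at iteration 3

Answer: 3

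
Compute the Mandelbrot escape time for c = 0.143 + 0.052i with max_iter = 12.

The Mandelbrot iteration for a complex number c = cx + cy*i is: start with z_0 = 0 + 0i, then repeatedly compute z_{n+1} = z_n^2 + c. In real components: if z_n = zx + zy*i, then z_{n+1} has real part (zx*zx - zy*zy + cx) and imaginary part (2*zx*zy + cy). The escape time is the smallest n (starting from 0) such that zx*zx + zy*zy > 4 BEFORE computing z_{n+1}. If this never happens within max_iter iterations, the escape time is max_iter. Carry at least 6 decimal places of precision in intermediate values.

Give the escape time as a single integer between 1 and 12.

z_0 = 0 + 0i, c = 0.1430 + 0.0520i
Iter 1: z = 0.1430 + 0.0520i, |z|^2 = 0.0232
Iter 2: z = 0.1607 + 0.0669i, |z|^2 = 0.0303
Iter 3: z = 0.1644 + 0.0735i, |z|^2 = 0.0324
Iter 4: z = 0.1646 + 0.0762i, |z|^2 = 0.0329
Iter 5: z = 0.1643 + 0.0771i, |z|^2 = 0.0329
Iter 6: z = 0.1641 + 0.0773i, |z|^2 = 0.0329
Iter 7: z = 0.1639 + 0.0774i, |z|^2 = 0.0329
Iter 8: z = 0.1639 + 0.0774i, |z|^2 = 0.0328
Iter 9: z = 0.1639 + 0.0774i, |z|^2 = 0.0328
Iter 10: z = 0.1639 + 0.0774i, |z|^2 = 0.0328
Iter 11: z = 0.1639 + 0.0774i, |z|^2 = 0.0328

Answer: 12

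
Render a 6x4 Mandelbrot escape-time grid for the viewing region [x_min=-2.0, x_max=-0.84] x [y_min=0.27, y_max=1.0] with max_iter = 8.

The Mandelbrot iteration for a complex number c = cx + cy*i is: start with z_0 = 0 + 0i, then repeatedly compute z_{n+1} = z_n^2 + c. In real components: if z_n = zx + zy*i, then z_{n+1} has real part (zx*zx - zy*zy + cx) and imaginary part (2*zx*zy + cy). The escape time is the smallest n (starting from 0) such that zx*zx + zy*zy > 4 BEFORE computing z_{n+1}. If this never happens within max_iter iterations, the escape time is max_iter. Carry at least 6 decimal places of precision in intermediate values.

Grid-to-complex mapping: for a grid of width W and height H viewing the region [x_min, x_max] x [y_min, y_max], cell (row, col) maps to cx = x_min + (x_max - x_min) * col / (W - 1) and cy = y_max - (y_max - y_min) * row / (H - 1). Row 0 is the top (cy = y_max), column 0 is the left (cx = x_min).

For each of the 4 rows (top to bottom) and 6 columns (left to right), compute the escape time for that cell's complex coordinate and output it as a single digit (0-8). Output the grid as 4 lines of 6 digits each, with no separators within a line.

(row=0, col=0): c = -2.0000 + 1.0000i → escape time 1
(row=0, col=1): c = -1.7680 + 1.0000i → escape time 1
(row=0, col=2): c = -1.5360 + 1.0000i → escape time 2
(row=0, col=3): c = -1.3040 + 1.0000i → escape time 3
(row=0, col=4): c = -1.0720 + 1.0000i → escape time 3
(row=0, col=5): c = -0.8400 + 1.0000i → escape time 3
(row=1, col=0): c = -2.0000 + 0.7567i → escape time 1
(row=1, col=1): c = -1.7680 + 0.7567i → escape time 2
(row=1, col=2): c = -1.5360 + 0.7567i → escape time 3
(row=1, col=3): c = -1.3040 + 0.7567i → escape time 3
(row=1, col=4): c = -1.0720 + 0.7567i → escape time 3
(row=1, col=5): c = -0.8400 + 0.7567i → escape time 4
(row=2, col=0): c = -2.0000 + 0.5133i → escape time 1
(row=2, col=1): c = -1.7680 + 0.5133i → escape time 3
(row=2, col=2): c = -1.5360 + 0.5133i → escape time 3
(row=2, col=3): c = -1.3040 + 0.5133i → escape time 4
(row=2, col=4): c = -1.0720 + 0.5133i → escape time 5
(row=2, col=5): c = -0.8400 + 0.5133i → escape time 6
(row=3, col=0): c = -2.0000 + 0.2700i → escape time 1
(row=3, col=1): c = -1.7680 + 0.2700i → escape time 4
(row=3, col=2): c = -1.5360 + 0.2700i → escape time 5
(row=3, col=3): c = -1.3040 + 0.2700i → escape time 7
(row=3, col=4): c = -1.0720 + 0.2700i → escape time 8
(row=3, col=5): c = -0.8400 + 0.2700i → escape time 8

Answer: 112333
123334
133456
145788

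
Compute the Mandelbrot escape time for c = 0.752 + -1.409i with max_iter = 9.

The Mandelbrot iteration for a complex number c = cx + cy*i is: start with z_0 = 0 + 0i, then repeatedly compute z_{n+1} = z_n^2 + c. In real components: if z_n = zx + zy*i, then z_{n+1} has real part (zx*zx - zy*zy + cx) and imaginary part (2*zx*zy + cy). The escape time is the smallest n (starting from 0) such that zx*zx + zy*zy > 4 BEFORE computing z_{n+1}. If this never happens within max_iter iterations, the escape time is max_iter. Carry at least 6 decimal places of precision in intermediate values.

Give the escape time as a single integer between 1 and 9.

Answer: 2

Derivation:
z_0 = 0 + 0i, c = 0.7520 + -1.4090i
Iter 1: z = 0.7520 + -1.4090i, |z|^2 = 2.5508
Iter 2: z = -0.6678 + -3.5281i, |z|^2 = 12.8937
Escaped at iteration 2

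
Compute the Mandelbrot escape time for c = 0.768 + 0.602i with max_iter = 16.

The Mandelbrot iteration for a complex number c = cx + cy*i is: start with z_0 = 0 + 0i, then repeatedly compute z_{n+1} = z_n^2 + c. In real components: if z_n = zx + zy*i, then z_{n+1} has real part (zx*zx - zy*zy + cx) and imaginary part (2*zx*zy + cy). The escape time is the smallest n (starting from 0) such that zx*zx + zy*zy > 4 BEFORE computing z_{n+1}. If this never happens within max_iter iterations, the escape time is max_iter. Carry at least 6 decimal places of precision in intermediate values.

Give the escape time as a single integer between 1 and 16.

z_0 = 0 + 0i, c = 0.7680 + 0.6020i
Iter 1: z = 0.7680 + 0.6020i, |z|^2 = 0.9522
Iter 2: z = 0.9954 + 1.5267i, |z|^2 = 3.3216
Iter 3: z = -0.5719 + 3.6414i, |z|^2 = 13.5865
Escaped at iteration 3

Answer: 3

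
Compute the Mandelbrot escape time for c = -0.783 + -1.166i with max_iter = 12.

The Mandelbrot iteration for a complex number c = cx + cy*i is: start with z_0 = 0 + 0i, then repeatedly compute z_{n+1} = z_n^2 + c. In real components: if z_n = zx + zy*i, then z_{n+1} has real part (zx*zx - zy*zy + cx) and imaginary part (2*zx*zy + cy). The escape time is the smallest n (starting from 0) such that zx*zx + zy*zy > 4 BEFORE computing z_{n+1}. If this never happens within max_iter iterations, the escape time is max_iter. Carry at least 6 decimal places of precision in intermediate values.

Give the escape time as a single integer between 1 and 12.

Answer: 3

Derivation:
z_0 = 0 + 0i, c = -0.7830 + -1.1660i
Iter 1: z = -0.7830 + -1.1660i, |z|^2 = 1.9726
Iter 2: z = -1.5295 + 0.6600i, |z|^2 = 2.7748
Iter 3: z = 1.1207 + -3.1848i, |z|^2 = 11.3987
Escaped at iteration 3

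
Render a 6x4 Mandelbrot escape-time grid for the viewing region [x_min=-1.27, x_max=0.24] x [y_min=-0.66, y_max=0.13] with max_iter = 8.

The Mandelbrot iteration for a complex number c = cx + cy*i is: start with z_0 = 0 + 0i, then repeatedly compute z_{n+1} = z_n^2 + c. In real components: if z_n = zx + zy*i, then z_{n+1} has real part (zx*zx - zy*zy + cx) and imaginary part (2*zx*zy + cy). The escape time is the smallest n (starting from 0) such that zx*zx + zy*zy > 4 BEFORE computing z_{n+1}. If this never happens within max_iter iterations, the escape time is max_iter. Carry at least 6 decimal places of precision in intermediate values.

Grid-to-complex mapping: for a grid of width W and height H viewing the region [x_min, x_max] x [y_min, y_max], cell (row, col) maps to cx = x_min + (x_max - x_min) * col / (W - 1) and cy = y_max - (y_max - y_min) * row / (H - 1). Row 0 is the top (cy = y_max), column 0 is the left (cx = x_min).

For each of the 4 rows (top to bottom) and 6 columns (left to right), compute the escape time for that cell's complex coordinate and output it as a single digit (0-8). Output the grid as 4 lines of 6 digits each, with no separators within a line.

Answer: 888888
888888
878888
346887

Derivation:
(row=0, col=0): c = -1.2700 + 0.1300i → escape time 8
(row=0, col=1): c = -0.9680 + 0.1300i → escape time 8
(row=0, col=2): c = -0.6660 + 0.1300i → escape time 8
(row=0, col=3): c = -0.3640 + 0.1300i → escape time 8
(row=0, col=4): c = -0.0620 + 0.1300i → escape time 8
(row=0, col=5): c = 0.2400 + 0.1300i → escape time 8
(row=1, col=0): c = -1.2700 + -0.1333i → escape time 8
(row=1, col=1): c = -0.9680 + -0.1333i → escape time 8
(row=1, col=2): c = -0.6660 + -0.1333i → escape time 8
(row=1, col=3): c = -0.3640 + -0.1333i → escape time 8
(row=1, col=4): c = -0.0620 + -0.1333i → escape time 8
(row=1, col=5): c = 0.2400 + -0.1333i → escape time 8
(row=2, col=0): c = -1.2700 + -0.3967i → escape time 8
(row=2, col=1): c = -0.9680 + -0.3967i → escape time 7
(row=2, col=2): c = -0.6660 + -0.3967i → escape time 8
(row=2, col=3): c = -0.3640 + -0.3967i → escape time 8
(row=2, col=4): c = -0.0620 + -0.3967i → escape time 8
(row=2, col=5): c = 0.2400 + -0.3967i → escape time 8
(row=3, col=0): c = -1.2700 + -0.6600i → escape time 3
(row=3, col=1): c = -0.9680 + -0.6600i → escape time 4
(row=3, col=2): c = -0.6660 + -0.6600i → escape time 6
(row=3, col=3): c = -0.3640 + -0.6600i → escape time 8
(row=3, col=4): c = -0.0620 + -0.6600i → escape time 8
(row=3, col=5): c = 0.2400 + -0.6600i → escape time 7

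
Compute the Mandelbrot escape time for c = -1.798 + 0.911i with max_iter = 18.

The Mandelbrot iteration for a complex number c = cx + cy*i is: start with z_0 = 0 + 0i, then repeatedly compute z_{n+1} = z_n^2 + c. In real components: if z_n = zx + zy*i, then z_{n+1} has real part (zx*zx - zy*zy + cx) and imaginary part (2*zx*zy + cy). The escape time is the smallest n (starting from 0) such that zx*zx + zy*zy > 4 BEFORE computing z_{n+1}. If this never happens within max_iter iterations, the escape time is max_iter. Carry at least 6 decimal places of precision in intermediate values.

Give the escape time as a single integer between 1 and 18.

Answer: 1

Derivation:
z_0 = 0 + 0i, c = -1.7980 + 0.9110i
Iter 1: z = -1.7980 + 0.9110i, |z|^2 = 4.0627
Escaped at iteration 1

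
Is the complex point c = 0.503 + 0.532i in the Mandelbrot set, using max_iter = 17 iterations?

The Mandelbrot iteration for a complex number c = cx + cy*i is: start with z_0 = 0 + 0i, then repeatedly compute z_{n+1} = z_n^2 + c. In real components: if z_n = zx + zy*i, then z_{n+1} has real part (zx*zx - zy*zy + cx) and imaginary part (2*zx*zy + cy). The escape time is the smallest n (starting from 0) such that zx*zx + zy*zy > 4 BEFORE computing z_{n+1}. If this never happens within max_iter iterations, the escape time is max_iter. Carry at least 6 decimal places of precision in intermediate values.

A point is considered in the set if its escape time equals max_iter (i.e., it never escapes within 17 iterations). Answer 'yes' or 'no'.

z_0 = 0 + 0i, c = 0.5030 + 0.5320i
Iter 1: z = 0.5030 + 0.5320i, |z|^2 = 0.5360
Iter 2: z = 0.4730 + 1.0672i, |z|^2 = 1.3626
Iter 3: z = -0.4122 + 1.5415i, |z|^2 = 2.5462
Iter 4: z = -1.7034 + -0.7388i, |z|^2 = 3.4475
Iter 5: z = 2.8588 + 3.0489i, |z|^2 = 17.4690
Escaped at iteration 5

Answer: no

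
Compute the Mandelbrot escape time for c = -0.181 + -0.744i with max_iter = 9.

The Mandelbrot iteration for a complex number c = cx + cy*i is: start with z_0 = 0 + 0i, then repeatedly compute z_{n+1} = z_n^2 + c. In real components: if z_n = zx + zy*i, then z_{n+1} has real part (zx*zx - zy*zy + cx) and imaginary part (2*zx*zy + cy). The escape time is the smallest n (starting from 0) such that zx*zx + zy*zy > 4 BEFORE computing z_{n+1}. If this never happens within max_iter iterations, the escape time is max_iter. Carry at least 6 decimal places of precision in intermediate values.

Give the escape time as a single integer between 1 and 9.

Answer: 9

Derivation:
z_0 = 0 + 0i, c = -0.1810 + -0.7440i
Iter 1: z = -0.1810 + -0.7440i, |z|^2 = 0.5863
Iter 2: z = -0.7018 + -0.4747i, |z|^2 = 0.7178
Iter 3: z = 0.0862 + -0.0778i, |z|^2 = 0.0135
Iter 4: z = -0.1796 + -0.7574i, |z|^2 = 0.6059
Iter 5: z = -0.7224 + -0.4719i, |z|^2 = 0.7446
Iter 6: z = 0.1182 + -0.0622i, |z|^2 = 0.0178
Iter 7: z = -0.1709 + -0.7587i, |z|^2 = 0.6048
Iter 8: z = -0.7274 + -0.4847i, |z|^2 = 0.7640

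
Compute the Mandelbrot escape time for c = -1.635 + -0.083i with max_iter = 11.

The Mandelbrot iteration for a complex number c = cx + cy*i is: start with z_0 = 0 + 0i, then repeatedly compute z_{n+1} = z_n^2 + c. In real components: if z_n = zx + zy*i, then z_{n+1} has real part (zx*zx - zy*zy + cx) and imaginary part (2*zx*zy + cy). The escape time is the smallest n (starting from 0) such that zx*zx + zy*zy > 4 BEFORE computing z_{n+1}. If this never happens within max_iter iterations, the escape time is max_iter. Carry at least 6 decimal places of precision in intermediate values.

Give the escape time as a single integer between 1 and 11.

Answer: 6

Derivation:
z_0 = 0 + 0i, c = -1.6350 + -0.0830i
Iter 1: z = -1.6350 + -0.0830i, |z|^2 = 2.6801
Iter 2: z = 1.0313 + 0.1884i, |z|^2 = 1.0992
Iter 3: z = -0.6068 + 0.3056i, |z|^2 = 0.4617
Iter 4: z = -1.3601 + -0.4539i, |z|^2 = 2.0561
Iter 5: z = 0.0089 + 1.1518i, |z|^2 = 1.3268
Iter 6: z = -2.9617 + -0.0624i, |z|^2 = 8.7754
Escaped at iteration 6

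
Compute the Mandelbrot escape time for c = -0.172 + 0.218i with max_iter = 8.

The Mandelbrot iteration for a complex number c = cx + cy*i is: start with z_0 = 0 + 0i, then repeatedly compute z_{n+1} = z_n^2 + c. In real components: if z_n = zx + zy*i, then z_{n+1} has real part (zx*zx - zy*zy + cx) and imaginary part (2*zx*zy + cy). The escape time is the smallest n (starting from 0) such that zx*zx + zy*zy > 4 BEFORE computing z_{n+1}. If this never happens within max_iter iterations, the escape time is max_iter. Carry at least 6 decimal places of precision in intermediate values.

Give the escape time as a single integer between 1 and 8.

z_0 = 0 + 0i, c = -0.1720 + 0.2180i
Iter 1: z = -0.1720 + 0.2180i, |z|^2 = 0.0771
Iter 2: z = -0.1899 + 0.1430i, |z|^2 = 0.0565
Iter 3: z = -0.1564 + 0.1637i, |z|^2 = 0.0512
Iter 4: z = -0.1743 + 0.1668i, |z|^2 = 0.0582
Iter 5: z = -0.1694 + 0.1598i, |z|^2 = 0.0543
Iter 6: z = -0.1688 + 0.1638i, |z|^2 = 0.0553
Iter 7: z = -0.1703 + 0.1627i, |z|^2 = 0.0555

Answer: 8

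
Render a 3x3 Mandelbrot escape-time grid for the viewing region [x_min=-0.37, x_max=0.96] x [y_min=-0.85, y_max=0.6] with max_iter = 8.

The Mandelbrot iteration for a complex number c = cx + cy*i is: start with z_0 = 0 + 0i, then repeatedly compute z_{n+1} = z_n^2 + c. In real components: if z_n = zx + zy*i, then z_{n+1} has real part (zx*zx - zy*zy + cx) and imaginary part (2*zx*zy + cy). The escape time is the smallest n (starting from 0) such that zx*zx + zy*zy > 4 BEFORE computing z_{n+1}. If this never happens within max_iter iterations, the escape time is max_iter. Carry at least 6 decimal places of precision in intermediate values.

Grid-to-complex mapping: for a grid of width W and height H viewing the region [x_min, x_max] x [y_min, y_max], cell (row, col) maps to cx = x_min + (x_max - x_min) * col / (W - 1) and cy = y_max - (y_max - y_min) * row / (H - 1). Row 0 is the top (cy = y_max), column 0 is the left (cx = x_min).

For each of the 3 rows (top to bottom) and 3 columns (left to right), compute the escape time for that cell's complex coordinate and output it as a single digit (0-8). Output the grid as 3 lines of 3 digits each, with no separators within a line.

(row=0, col=0): c = -0.3700 + 0.6000i → escape time 8
(row=0, col=1): c = 0.2950 + 0.6000i → escape time 8
(row=0, col=2): c = 0.9600 + 0.6000i → escape time 2
(row=1, col=0): c = -0.3700 + -0.1250i → escape time 8
(row=1, col=1): c = 0.2950 + -0.1250i → escape time 8
(row=1, col=2): c = 0.9600 + -0.1250i → escape time 3
(row=2, col=0): c = -0.3700 + -0.8500i → escape time 6
(row=2, col=1): c = 0.2950 + -0.8500i → escape time 4
(row=2, col=2): c = 0.9600 + -0.8500i → escape time 2

Answer: 882
883
642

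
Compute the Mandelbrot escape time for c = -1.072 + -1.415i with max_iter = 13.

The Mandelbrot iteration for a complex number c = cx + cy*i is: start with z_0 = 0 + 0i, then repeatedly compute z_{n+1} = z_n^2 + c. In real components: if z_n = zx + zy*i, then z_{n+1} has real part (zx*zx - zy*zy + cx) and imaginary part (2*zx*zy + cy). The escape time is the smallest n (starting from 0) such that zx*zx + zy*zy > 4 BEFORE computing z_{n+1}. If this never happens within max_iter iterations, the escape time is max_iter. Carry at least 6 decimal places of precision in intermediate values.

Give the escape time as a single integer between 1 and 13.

z_0 = 0 + 0i, c = -1.0720 + -1.4150i
Iter 1: z = -1.0720 + -1.4150i, |z|^2 = 3.1514
Iter 2: z = -1.9250 + 1.6188i, |z|^2 = 6.3262
Escaped at iteration 2

Answer: 2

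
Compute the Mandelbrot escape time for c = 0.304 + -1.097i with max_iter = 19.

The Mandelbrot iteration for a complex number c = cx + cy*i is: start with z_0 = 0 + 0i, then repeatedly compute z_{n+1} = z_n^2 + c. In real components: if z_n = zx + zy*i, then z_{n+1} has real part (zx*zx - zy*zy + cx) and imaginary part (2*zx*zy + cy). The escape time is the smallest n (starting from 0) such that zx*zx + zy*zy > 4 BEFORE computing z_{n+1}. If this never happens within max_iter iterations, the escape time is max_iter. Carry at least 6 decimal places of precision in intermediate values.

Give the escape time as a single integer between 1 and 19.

z_0 = 0 + 0i, c = 0.3040 + -1.0970i
Iter 1: z = 0.3040 + -1.0970i, |z|^2 = 1.2958
Iter 2: z = -0.8070 + -1.7640i, |z|^2 = 3.7628
Iter 3: z = -2.1564 + 1.7500i, |z|^2 = 7.7126
Escaped at iteration 3

Answer: 3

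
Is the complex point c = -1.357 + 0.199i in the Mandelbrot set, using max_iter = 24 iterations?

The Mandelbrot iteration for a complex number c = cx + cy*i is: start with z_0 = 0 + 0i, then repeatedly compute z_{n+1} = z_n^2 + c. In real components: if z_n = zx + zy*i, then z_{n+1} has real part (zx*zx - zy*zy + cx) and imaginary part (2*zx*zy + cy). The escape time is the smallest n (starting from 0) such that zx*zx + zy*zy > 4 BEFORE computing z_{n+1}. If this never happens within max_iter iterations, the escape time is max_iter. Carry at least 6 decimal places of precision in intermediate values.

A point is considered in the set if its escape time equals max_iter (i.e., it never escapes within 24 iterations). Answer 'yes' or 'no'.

Answer: no

Derivation:
z_0 = 0 + 0i, c = -1.3570 + 0.1990i
Iter 1: z = -1.3570 + 0.1990i, |z|^2 = 1.8810
Iter 2: z = 0.4448 + -0.3411i, |z|^2 = 0.3142
Iter 3: z = -1.2754 + -0.1045i, |z|^2 = 1.6377
Iter 4: z = 0.2589 + 0.4655i, |z|^2 = 0.2837
Iter 5: z = -1.5067 + 0.4400i, |z|^2 = 2.4636
Iter 6: z = 0.7194 + -1.1268i, |z|^2 = 1.7873
Iter 7: z = -2.1091 + -1.4223i, |z|^2 = 6.4715
Escaped at iteration 7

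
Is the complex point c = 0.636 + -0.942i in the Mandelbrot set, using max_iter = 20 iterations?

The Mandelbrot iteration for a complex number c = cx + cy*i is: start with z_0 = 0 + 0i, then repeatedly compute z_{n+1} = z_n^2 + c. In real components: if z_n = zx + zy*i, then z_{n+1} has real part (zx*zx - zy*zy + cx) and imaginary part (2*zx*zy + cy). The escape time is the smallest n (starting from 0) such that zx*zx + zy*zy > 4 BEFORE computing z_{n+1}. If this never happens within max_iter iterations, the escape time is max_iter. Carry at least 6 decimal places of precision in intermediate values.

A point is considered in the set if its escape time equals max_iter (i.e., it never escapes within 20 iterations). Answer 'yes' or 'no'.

z_0 = 0 + 0i, c = 0.6360 + -0.9420i
Iter 1: z = 0.6360 + -0.9420i, |z|^2 = 1.2919
Iter 2: z = 0.1531 + -2.1402i, |z|^2 = 4.6040
Escaped at iteration 2

Answer: no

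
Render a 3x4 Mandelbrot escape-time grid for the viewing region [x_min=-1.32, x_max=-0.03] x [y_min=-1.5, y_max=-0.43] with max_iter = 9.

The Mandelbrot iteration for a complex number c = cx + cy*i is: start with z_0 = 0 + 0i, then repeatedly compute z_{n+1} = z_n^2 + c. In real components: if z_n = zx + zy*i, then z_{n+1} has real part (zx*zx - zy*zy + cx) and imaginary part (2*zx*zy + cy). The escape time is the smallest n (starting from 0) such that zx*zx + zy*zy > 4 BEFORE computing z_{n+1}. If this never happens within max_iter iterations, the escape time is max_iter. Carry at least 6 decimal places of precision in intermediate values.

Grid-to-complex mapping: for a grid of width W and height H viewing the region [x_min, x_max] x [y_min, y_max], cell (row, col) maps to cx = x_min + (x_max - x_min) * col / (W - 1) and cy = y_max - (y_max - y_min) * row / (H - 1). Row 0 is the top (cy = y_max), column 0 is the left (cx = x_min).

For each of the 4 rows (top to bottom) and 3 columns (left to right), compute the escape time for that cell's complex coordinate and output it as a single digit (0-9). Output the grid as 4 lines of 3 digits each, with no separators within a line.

(row=0, col=0): c = -1.3200 + -0.4300i → escape time 6
(row=0, col=1): c = -0.6750 + -0.4300i → escape time 9
(row=0, col=2): c = -0.0300 + -0.4300i → escape time 9
(row=1, col=0): c = -1.3200 + -0.7867i → escape time 3
(row=1, col=1): c = -0.6750 + -0.7867i → escape time 4
(row=1, col=2): c = -0.0300 + -0.7867i → escape time 9
(row=2, col=0): c = -1.3200 + -1.1433i → escape time 2
(row=2, col=1): c = -0.6750 + -1.1433i → escape time 3
(row=2, col=2): c = -0.0300 + -1.1433i → escape time 4
(row=3, col=0): c = -1.3200 + -1.5000i → escape time 2
(row=3, col=1): c = -0.6750 + -1.5000i → escape time 2
(row=3, col=2): c = -0.0300 + -1.5000i → escape time 2

Answer: 699
349
234
222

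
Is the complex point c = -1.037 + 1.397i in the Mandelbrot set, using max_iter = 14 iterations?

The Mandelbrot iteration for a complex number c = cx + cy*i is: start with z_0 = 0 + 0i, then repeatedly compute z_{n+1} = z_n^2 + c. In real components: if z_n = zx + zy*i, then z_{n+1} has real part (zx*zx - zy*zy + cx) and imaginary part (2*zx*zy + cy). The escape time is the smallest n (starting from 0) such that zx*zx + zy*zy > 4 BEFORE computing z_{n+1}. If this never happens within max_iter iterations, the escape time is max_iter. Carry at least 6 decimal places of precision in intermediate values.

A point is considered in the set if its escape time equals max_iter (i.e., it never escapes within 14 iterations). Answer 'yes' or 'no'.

z_0 = 0 + 0i, c = -1.0370 + 1.3970i
Iter 1: z = -1.0370 + 1.3970i, |z|^2 = 3.0270
Iter 2: z = -1.9132 + -1.5004i, |z|^2 = 5.9116
Escaped at iteration 2

Answer: no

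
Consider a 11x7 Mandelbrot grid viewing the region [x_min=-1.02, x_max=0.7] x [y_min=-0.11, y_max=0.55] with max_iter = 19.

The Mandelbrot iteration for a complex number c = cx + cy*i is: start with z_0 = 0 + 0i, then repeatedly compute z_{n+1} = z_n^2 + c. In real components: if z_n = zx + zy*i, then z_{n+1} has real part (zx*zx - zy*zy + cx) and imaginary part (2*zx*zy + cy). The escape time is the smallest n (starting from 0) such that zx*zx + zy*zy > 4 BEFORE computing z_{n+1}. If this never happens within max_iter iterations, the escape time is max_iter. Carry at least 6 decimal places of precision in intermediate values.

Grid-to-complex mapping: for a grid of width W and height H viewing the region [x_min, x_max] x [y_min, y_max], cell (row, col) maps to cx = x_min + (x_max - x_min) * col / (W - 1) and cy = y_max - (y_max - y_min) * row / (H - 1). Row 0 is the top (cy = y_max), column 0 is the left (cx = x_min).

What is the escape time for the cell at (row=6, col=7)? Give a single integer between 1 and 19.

z_0 = 0 + 0i, c = 0.1840 + -0.1100i
Iter 1: z = 0.1840 + -0.1100i, |z|^2 = 0.0460
Iter 2: z = 0.2058 + -0.1505i, |z|^2 = 0.0650
Iter 3: z = 0.2037 + -0.1719i, |z|^2 = 0.0710
Iter 4: z = 0.1959 + -0.1800i, |z|^2 = 0.0708
Iter 5: z = 0.1900 + -0.1806i, |z|^2 = 0.0687
Iter 6: z = 0.1875 + -0.1786i, |z|^2 = 0.0671
Iter 7: z = 0.1873 + -0.1770i, |z|^2 = 0.0664
Iter 8: z = 0.1877 + -0.1763i, |z|^2 = 0.0663
Iter 9: z = 0.1882 + -0.1762i, |z|^2 = 0.0665
Iter 10: z = 0.1884 + -0.1763i, |z|^2 = 0.0666
Iter 11: z = 0.1884 + -0.1764i, |z|^2 = 0.0666
Iter 12: z = 0.1884 + -0.1765i, |z|^2 = 0.0666
Iter 13: z = 0.1883 + -0.1765i, |z|^2 = 0.0666
Iter 14: z = 0.1883 + -0.1765i, |z|^2 = 0.0666
Iter 15: z = 0.1883 + -0.1765i, |z|^2 = 0.0666
Iter 16: z = 0.1883 + -0.1765i, |z|^2 = 0.0666
Iter 17: z = 0.1883 + -0.1765i, |z|^2 = 0.0666
Iter 18: z = 0.1883 + -0.1765i, |z|^2 = 0.0666

Answer: 19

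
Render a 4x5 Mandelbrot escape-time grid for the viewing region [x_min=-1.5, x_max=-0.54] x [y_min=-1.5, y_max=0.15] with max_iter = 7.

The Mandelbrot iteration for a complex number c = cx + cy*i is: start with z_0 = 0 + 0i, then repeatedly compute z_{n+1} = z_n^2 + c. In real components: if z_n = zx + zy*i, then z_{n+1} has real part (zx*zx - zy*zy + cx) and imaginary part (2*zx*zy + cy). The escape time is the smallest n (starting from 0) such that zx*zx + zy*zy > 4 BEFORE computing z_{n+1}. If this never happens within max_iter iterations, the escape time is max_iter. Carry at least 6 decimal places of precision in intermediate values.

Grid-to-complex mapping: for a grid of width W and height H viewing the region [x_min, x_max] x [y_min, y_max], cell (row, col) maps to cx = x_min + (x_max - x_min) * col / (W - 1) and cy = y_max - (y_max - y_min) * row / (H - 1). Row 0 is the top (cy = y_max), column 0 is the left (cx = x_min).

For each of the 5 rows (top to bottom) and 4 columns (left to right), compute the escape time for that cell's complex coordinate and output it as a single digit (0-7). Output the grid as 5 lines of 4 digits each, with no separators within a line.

Answer: 6777
5777
3347
2333
1222

Derivation:
(row=0, col=0): c = -1.5000 + 0.1500i → escape time 6
(row=0, col=1): c = -1.1800 + 0.1500i → escape time 7
(row=0, col=2): c = -0.8600 + 0.1500i → escape time 7
(row=0, col=3): c = -0.5400 + 0.1500i → escape time 7
(row=1, col=0): c = -1.5000 + -0.2625i → escape time 5
(row=1, col=1): c = -1.1800 + -0.2625i → escape time 7
(row=1, col=2): c = -0.8600 + -0.2625i → escape time 7
(row=1, col=3): c = -0.5400 + -0.2625i → escape time 7
(row=2, col=0): c = -1.5000 + -0.6750i → escape time 3
(row=2, col=1): c = -1.1800 + -0.6750i → escape time 3
(row=2, col=2): c = -0.8600 + -0.6750i → escape time 4
(row=2, col=3): c = -0.5400 + -0.6750i → escape time 7
(row=3, col=0): c = -1.5000 + -1.0875i → escape time 2
(row=3, col=1): c = -1.1800 + -1.0875i → escape time 3
(row=3, col=2): c = -0.8600 + -1.0875i → escape time 3
(row=3, col=3): c = -0.5400 + -1.0875i → escape time 3
(row=4, col=0): c = -1.5000 + -1.5000i → escape time 1
(row=4, col=1): c = -1.1800 + -1.5000i → escape time 2
(row=4, col=2): c = -0.8600 + -1.5000i → escape time 2
(row=4, col=3): c = -0.5400 + -1.5000i → escape time 2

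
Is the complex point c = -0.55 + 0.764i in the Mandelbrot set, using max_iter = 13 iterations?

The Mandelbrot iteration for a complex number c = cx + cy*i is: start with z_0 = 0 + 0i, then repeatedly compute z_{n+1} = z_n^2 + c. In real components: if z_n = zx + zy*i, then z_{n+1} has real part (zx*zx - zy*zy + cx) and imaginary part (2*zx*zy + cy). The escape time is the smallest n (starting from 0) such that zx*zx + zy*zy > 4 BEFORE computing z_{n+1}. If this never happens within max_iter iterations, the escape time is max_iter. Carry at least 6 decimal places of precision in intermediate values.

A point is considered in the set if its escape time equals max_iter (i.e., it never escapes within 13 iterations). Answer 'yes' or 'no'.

Answer: no

Derivation:
z_0 = 0 + 0i, c = -0.5500 + 0.7640i
Iter 1: z = -0.5500 + 0.7640i, |z|^2 = 0.8862
Iter 2: z = -0.8312 + -0.0764i, |z|^2 = 0.6967
Iter 3: z = 0.1350 + 0.8910i, |z|^2 = 0.8121
Iter 4: z = -1.3257 + 1.0047i, |z|^2 = 2.7667
Iter 5: z = 0.1980 + -1.8997i, |z|^2 = 3.6479
Iter 6: z = -4.1195 + 0.0117i, |z|^2 = 16.9706
Escaped at iteration 6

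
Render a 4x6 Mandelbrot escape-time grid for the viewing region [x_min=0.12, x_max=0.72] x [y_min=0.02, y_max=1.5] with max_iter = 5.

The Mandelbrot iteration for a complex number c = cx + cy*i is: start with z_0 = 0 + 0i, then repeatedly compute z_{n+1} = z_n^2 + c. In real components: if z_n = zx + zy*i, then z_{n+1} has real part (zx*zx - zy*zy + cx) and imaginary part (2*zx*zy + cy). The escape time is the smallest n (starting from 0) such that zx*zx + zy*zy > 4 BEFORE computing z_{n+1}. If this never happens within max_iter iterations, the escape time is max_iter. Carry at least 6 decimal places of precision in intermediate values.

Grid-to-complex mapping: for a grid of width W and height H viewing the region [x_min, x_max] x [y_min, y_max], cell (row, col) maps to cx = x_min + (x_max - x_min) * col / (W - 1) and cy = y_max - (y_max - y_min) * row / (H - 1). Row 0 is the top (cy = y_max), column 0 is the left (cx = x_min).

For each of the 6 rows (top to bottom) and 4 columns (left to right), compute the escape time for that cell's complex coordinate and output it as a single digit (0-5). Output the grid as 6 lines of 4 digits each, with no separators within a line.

Answer: 2222
3222
5432
5543
5553
5553

Derivation:
(row=0, col=0): c = 0.1200 + 1.5000i → escape time 2
(row=0, col=1): c = 0.3200 + 1.5000i → escape time 2
(row=0, col=2): c = 0.5200 + 1.5000i → escape time 2
(row=0, col=3): c = 0.7200 + 1.5000i → escape time 2
(row=1, col=0): c = 0.1200 + 1.2040i → escape time 3
(row=1, col=1): c = 0.3200 + 1.2040i → escape time 2
(row=1, col=2): c = 0.5200 + 1.2040i → escape time 2
(row=1, col=3): c = 0.7200 + 1.2040i → escape time 2
(row=2, col=0): c = 0.1200 + 0.9080i → escape time 5
(row=2, col=1): c = 0.3200 + 0.9080i → escape time 4
(row=2, col=2): c = 0.5200 + 0.9080i → escape time 3
(row=2, col=3): c = 0.7200 + 0.9080i → escape time 2
(row=3, col=0): c = 0.1200 + 0.6120i → escape time 5
(row=3, col=1): c = 0.3200 + 0.6120i → escape time 5
(row=3, col=2): c = 0.5200 + 0.6120i → escape time 4
(row=3, col=3): c = 0.7200 + 0.6120i → escape time 3
(row=4, col=0): c = 0.1200 + 0.3160i → escape time 5
(row=4, col=1): c = 0.3200 + 0.3160i → escape time 5
(row=4, col=2): c = 0.5200 + 0.3160i → escape time 5
(row=4, col=3): c = 0.7200 + 0.3160i → escape time 3
(row=5, col=0): c = 0.1200 + 0.0200i → escape time 5
(row=5, col=1): c = 0.3200 + 0.0200i → escape time 5
(row=5, col=2): c = 0.5200 + 0.0200i → escape time 5
(row=5, col=3): c = 0.7200 + 0.0200i → escape time 3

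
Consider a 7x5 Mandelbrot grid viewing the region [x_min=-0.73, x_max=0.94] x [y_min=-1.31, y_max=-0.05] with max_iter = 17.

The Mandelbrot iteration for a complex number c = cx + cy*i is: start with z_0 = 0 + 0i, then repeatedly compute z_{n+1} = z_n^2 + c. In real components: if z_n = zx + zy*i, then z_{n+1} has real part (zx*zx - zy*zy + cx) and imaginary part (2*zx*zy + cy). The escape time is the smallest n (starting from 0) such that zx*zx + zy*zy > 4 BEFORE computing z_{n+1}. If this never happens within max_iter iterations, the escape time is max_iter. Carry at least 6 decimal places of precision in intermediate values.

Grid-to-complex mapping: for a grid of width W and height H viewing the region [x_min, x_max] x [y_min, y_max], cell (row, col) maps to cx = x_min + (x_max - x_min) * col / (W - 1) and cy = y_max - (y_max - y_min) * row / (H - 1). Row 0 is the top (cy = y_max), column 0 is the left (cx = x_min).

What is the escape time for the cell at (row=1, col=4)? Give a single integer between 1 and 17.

z_0 = 0 + 0i, c = 0.3833 + -0.3650i
Iter 1: z = 0.3833 + -0.3650i, |z|^2 = 0.2802
Iter 2: z = 0.3971 + -0.6448i, |z|^2 = 0.5735
Iter 3: z = 0.1252 + -0.8771i, |z|^2 = 0.7849
Iter 4: z = -0.3702 + -0.5846i, |z|^2 = 0.4788
Iter 5: z = 0.1787 + 0.0679i, |z|^2 = 0.0365
Iter 6: z = 0.4107 + -0.3407i, |z|^2 = 0.2847
Iter 7: z = 0.4359 + -0.6449i, |z|^2 = 0.6058
Iter 8: z = 0.1575 + -0.9271i, |z|^2 = 0.8844
Iter 9: z = -0.4515 + -0.6570i, |z|^2 = 0.6355
Iter 10: z = 0.1555 + 0.2282i, |z|^2 = 0.0763
Iter 11: z = 0.3554 + -0.2940i, |z|^2 = 0.2128
Iter 12: z = 0.4232 + -0.5740i, |z|^2 = 0.5086
Iter 13: z = 0.2330 + -0.8509i, |z|^2 = 0.7782
Iter 14: z = -0.2864 + -0.7614i, |z|^2 = 0.6618
Iter 15: z = -0.1145 + 0.0711i, |z|^2 = 0.0182
Iter 16: z = 0.3914 + -0.3813i, |z|^2 = 0.2985

Answer: 17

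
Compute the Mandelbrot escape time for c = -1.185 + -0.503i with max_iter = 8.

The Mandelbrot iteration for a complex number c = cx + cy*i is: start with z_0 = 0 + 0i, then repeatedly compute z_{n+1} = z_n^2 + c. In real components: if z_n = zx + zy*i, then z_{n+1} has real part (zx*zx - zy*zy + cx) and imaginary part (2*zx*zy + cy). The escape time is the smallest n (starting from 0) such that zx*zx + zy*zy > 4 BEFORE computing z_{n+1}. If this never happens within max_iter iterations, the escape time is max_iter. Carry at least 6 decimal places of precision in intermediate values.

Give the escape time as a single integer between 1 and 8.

z_0 = 0 + 0i, c = -1.1850 + -0.5030i
Iter 1: z = -1.1850 + -0.5030i, |z|^2 = 1.6572
Iter 2: z = -0.0338 + 0.6891i, |z|^2 = 0.4760
Iter 3: z = -1.6587 + -0.5496i, |z|^2 = 3.0534
Iter 4: z = 1.2644 + 1.3202i, |z|^2 = 3.3414
Iter 5: z = -1.3292 + 2.8353i, |z|^2 = 9.8057
Escaped at iteration 5

Answer: 5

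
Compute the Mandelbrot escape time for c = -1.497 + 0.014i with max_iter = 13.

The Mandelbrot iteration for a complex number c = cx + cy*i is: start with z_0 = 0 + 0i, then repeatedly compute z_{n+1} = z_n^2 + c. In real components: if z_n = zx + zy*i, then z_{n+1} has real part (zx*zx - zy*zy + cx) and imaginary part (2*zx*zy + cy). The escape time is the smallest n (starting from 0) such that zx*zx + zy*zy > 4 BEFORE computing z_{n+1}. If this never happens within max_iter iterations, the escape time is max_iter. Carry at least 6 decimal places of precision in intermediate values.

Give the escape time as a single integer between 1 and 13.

Answer: 13

Derivation:
z_0 = 0 + 0i, c = -1.4970 + 0.0140i
Iter 1: z = -1.4970 + 0.0140i, |z|^2 = 2.2412
Iter 2: z = 0.7438 + -0.0279i, |z|^2 = 0.5540
Iter 3: z = -0.9445 + -0.0275i, |z|^2 = 0.8929
Iter 4: z = -0.6056 + 0.0660i, |z|^2 = 0.3712
Iter 5: z = -1.1346 + -0.0659i, |z|^2 = 1.2916
Iter 6: z = -0.2141 + 0.1636i, |z|^2 = 0.0726
Iter 7: z = -1.4779 + -0.0561i, |z|^2 = 2.1874
Iter 8: z = 0.6841 + 0.1798i, |z|^2 = 0.5004
Iter 9: z = -1.0613 + 0.2600i, |z|^2 = 1.1939
Iter 10: z = -0.4383 + -0.5378i, |z|^2 = 0.4813
Iter 11: z = -1.5941 + 0.4854i, |z|^2 = 2.7768
Iter 12: z = 0.8086 + -1.5336i, |z|^2 = 3.0057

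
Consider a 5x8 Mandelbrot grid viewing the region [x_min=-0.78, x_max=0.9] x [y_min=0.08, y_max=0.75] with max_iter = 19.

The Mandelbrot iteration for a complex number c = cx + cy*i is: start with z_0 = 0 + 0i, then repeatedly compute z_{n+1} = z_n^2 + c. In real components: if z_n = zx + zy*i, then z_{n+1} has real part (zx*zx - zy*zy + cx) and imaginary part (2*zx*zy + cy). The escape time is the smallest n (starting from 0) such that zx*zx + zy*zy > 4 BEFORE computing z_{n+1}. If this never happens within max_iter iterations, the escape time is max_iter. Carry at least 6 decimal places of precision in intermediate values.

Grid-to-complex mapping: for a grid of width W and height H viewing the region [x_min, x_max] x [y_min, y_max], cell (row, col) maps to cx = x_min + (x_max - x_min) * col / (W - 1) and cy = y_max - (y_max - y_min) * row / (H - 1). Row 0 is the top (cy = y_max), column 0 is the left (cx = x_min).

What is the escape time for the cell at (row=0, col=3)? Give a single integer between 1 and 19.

z_0 = 0 + 0i, c = 0.4800 + 0.7500i
Iter 1: z = 0.4800 + 0.7500i, |z|^2 = 0.7929
Iter 2: z = 0.1479 + 1.4700i, |z|^2 = 2.1828
Iter 3: z = -1.6590 + 1.1848i, |z|^2 = 4.1562
Escaped at iteration 3

Answer: 3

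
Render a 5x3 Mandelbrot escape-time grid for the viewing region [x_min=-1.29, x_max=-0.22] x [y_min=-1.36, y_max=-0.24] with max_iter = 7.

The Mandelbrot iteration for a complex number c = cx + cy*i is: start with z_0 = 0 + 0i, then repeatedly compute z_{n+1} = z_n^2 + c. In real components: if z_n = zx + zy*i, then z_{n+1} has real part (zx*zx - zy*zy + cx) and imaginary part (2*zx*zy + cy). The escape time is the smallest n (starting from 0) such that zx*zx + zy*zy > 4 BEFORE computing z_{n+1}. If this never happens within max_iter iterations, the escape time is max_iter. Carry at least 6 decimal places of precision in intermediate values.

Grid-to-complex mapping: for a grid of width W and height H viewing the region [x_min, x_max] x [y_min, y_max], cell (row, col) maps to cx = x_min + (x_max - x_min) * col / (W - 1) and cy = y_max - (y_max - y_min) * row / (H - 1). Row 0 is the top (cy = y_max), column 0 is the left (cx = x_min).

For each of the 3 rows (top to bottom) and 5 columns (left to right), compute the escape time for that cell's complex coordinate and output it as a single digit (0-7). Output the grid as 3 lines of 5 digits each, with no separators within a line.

Answer: 77777
33457
22222

Derivation:
(row=0, col=0): c = -1.2900 + -0.2400i → escape time 7
(row=0, col=1): c = -1.0225 + -0.2400i → escape time 7
(row=0, col=2): c = -0.7550 + -0.2400i → escape time 7
(row=0, col=3): c = -0.4875 + -0.2400i → escape time 7
(row=0, col=4): c = -0.2200 + -0.2400i → escape time 7
(row=1, col=0): c = -1.2900 + -0.8000i → escape time 3
(row=1, col=1): c = -1.0225 + -0.8000i → escape time 3
(row=1, col=2): c = -0.7550 + -0.8000i → escape time 4
(row=1, col=3): c = -0.4875 + -0.8000i → escape time 5
(row=1, col=4): c = -0.2200 + -0.8000i → escape time 7
(row=2, col=0): c = -1.2900 + -1.3600i → escape time 2
(row=2, col=1): c = -1.0225 + -1.3600i → escape time 2
(row=2, col=2): c = -0.7550 + -1.3600i → escape time 2
(row=2, col=3): c = -0.4875 + -1.3600i → escape time 2
(row=2, col=4): c = -0.2200 + -1.3600i → escape time 2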